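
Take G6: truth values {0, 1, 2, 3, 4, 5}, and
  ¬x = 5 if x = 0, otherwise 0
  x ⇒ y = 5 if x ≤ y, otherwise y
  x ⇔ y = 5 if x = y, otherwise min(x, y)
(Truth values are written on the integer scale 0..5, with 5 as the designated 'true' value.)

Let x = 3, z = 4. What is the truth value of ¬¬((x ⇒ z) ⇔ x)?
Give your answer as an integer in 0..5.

x ⇒ z = 3 ⇒ 4 = 5
(x ⇒ z) ⇔ x = 5 ⇔ 3 = 3
¬((x ⇒ z) ⇔ x) = ¬3 = 0
¬¬((x ⇒ z) ⇔ x) = ¬0 = 5

5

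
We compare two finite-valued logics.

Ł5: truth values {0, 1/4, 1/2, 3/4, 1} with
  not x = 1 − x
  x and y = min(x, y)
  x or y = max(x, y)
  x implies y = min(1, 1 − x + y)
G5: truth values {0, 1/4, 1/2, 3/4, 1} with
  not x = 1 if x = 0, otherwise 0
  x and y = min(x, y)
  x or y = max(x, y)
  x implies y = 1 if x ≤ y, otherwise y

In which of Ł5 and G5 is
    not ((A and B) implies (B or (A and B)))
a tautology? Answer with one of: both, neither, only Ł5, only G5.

In Ł5: at A = 0, B = 0 the value is 0 — not a tautology.
In G5: at A = 0, B = 0 the value is 0 — not a tautology.

neither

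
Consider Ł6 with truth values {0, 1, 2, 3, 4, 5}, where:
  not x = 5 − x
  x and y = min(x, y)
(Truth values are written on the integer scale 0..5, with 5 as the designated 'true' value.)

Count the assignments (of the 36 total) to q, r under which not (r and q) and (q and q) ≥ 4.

4

value 5: 1 assignment (counts)
value 4: 3 assignments (counts)
value 3: 5 assignments
value 2: 11 assignments
value 1: 9 assignments
value 0: 7 assignments
So 4 of the 36 assignments meet the threshold.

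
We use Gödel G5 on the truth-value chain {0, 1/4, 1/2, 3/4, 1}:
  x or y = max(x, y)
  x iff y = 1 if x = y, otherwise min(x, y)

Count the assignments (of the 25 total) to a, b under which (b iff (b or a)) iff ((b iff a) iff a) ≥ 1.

21

value 1: 21 assignments (counts)
value 3/4: 1 assignment
value 1/2: 1 assignment
value 1/4: 1 assignment
value 0: 1 assignment
So 21 of the 25 assignments meet the threshold.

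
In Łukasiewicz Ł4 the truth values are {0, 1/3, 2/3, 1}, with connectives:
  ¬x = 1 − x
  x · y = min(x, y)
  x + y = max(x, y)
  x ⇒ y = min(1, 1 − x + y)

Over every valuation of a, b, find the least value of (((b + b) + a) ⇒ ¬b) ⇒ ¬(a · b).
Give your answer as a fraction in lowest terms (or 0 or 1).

Take a = 1/3, b = 1/3:
b + b = 1/3 + 1/3 = 1/3
(b + b) + a = 1/3 + 1/3 = 1/3
¬b = ¬1/3 = 2/3
((b + b) + a) ⇒ ¬b = 1/3 ⇒ 2/3 = 1
a · b = 1/3 · 1/3 = 1/3
¬(a · b) = ¬1/3 = 2/3
(((b + b) + a) ⇒ ¬b) ⇒ ¬(a · b) = 1 ⇒ 2/3 = 2/3
No assignment yields a value below 2/3, so this is the minimum.

2/3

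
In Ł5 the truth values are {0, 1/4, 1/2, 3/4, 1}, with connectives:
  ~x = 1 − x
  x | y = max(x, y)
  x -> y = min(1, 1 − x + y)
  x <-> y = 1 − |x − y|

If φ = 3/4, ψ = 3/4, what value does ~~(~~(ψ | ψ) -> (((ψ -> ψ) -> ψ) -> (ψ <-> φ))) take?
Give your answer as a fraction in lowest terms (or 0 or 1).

ψ | ψ = 3/4 | 3/4 = 3/4
~(ψ | ψ) = ~3/4 = 1/4
~~(ψ | ψ) = ~1/4 = 3/4
ψ -> ψ = 3/4 -> 3/4 = 1
(ψ -> ψ) -> ψ = 1 -> 3/4 = 3/4
ψ <-> φ = 3/4 <-> 3/4 = 1
((ψ -> ψ) -> ψ) -> (ψ <-> φ) = 3/4 -> 1 = 1
~~(ψ | ψ) -> (((ψ -> ψ) -> ψ) -> (ψ <-> φ)) = 3/4 -> 1 = 1
~(~~(ψ | ψ) -> (((ψ -> ψ) -> ψ) -> (ψ <-> φ))) = ~1 = 0
~~(~~(ψ | ψ) -> (((ψ -> ψ) -> ψ) -> (ψ <-> φ))) = ~0 = 1

1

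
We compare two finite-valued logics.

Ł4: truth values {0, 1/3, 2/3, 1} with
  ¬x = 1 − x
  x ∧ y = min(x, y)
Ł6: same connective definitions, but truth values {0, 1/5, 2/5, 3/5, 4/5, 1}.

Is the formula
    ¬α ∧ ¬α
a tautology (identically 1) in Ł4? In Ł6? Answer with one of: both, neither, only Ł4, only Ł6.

neither

In Ł4: at α = 1/3 the value is 2/3 — not a tautology.
In Ł6: at α = 1/5 the value is 4/5 — not a tautology.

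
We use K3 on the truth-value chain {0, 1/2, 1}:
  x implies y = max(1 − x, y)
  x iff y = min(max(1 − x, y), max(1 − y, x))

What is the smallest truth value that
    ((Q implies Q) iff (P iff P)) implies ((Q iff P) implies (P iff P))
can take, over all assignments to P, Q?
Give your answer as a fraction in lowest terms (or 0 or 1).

1/2

Take P = 1/2, Q = 0:
Q implies Q = 0 implies 0 = 1
P iff P = 1/2 iff 1/2 = 1/2
(Q implies Q) iff (P iff P) = 1 iff 1/2 = 1/2
Q iff P = 0 iff 1/2 = 1/2
P iff P = 1/2 iff 1/2 = 1/2
(Q iff P) implies (P iff P) = 1/2 implies 1/2 = 1/2
((Q implies Q) iff (P iff P)) implies ((Q iff P) implies (P iff P)) = 1/2 implies 1/2 = 1/2
No assignment yields a value below 1/2, so this is the minimum.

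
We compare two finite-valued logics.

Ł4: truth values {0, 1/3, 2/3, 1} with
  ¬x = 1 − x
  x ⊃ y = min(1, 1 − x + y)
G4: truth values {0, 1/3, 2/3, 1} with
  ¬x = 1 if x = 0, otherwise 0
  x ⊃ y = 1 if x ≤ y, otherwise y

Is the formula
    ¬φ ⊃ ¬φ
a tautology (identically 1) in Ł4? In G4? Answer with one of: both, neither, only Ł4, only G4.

In Ł4: every assignment gives 1 — tautology.
In G4: every assignment gives 1 — tautology.

both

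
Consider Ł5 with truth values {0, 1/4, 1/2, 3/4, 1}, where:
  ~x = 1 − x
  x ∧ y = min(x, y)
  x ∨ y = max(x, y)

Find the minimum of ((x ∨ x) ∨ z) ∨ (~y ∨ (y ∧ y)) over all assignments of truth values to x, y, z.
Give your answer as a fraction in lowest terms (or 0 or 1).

Take x = 0, y = 1/2, z = 0:
x ∨ x = 0 ∨ 0 = 0
(x ∨ x) ∨ z = 0 ∨ 0 = 0
~y = ~1/2 = 1/2
y ∧ y = 1/2 ∧ 1/2 = 1/2
~y ∨ (y ∧ y) = 1/2 ∨ 1/2 = 1/2
((x ∨ x) ∨ z) ∨ (~y ∨ (y ∧ y)) = 0 ∨ 1/2 = 1/2
No assignment yields a value below 1/2, so this is the minimum.

1/2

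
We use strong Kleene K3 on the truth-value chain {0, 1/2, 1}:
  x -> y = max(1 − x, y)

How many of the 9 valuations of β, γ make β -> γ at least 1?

β = 0, γ = 0 ↦ 1  ≥
β = 0, γ = 1/2 ↦ 1  ≥
β = 0, γ = 1 ↦ 1  ≥
β = 1/2, γ = 0 ↦ 1/2  <
β = 1/2, γ = 1/2 ↦ 1/2  <
β = 1/2, γ = 1 ↦ 1  ≥
β = 1, γ = 0 ↦ 0  <
β = 1, γ = 1/2 ↦ 1/2  <
β = 1, γ = 1 ↦ 1  ≥
So 5 of the 9 assignments meet the threshold.

5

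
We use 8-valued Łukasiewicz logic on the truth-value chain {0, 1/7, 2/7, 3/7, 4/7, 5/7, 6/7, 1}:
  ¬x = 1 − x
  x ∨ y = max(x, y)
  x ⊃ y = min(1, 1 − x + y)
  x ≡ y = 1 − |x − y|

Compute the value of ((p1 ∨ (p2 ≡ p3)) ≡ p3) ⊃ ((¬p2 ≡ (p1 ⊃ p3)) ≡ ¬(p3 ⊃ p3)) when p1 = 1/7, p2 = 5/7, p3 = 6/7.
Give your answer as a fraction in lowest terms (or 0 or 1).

5/7

p2 ≡ p3 = 5/7 ≡ 6/7 = 6/7
p1 ∨ (p2 ≡ p3) = 1/7 ∨ 6/7 = 6/7
(p1 ∨ (p2 ≡ p3)) ≡ p3 = 6/7 ≡ 6/7 = 1
¬p2 = ¬5/7 = 2/7
p1 ⊃ p3 = 1/7 ⊃ 6/7 = 1
¬p2 ≡ (p1 ⊃ p3) = 2/7 ≡ 1 = 2/7
p3 ⊃ p3 = 6/7 ⊃ 6/7 = 1
¬(p3 ⊃ p3) = ¬1 = 0
(¬p2 ≡ (p1 ⊃ p3)) ≡ ¬(p3 ⊃ p3) = 2/7 ≡ 0 = 5/7
((p1 ∨ (p2 ≡ p3)) ≡ p3) ⊃ ((¬p2 ≡ (p1 ⊃ p3)) ≡ ¬(p3 ⊃ p3)) = 1 ⊃ 5/7 = 5/7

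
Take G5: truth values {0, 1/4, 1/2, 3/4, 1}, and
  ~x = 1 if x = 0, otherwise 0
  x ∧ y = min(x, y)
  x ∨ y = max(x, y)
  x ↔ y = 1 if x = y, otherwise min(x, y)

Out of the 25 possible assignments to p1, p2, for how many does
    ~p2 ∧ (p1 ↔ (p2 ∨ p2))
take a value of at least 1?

value 1: 1 assignment (counts)
value 0: 24 assignments
So 1 of the 25 assignments meets the threshold.

1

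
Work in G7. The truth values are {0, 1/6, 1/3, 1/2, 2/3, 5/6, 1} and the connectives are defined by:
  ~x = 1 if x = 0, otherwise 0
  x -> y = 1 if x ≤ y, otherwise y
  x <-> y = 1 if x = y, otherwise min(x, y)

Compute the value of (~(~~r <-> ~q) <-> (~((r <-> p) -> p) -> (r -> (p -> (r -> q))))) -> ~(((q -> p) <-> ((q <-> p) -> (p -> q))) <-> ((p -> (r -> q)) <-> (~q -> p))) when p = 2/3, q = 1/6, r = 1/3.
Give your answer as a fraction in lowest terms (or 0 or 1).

0

~r = ~1/3 = 0
~~r = ~0 = 1
~q = ~1/6 = 0
~~r <-> ~q = 1 <-> 0 = 0
~(~~r <-> ~q) = ~0 = 1
r <-> p = 1/3 <-> 2/3 = 1/3
(r <-> p) -> p = 1/3 -> 2/3 = 1
~((r <-> p) -> p) = ~1 = 0
r -> q = 1/3 -> 1/6 = 1/6
p -> (r -> q) = 2/3 -> 1/6 = 1/6
r -> (p -> (r -> q)) = 1/3 -> 1/6 = 1/6
~((r <-> p) -> p) -> (r -> (p -> (r -> q))) = 0 -> 1/6 = 1
~(~~r <-> ~q) <-> (~((r <-> p) -> p) -> (r -> (p -> (r -> q)))) = 1 <-> 1 = 1
q -> p = 1/6 -> 2/3 = 1
q <-> p = 1/6 <-> 2/3 = 1/6
p -> q = 2/3 -> 1/6 = 1/6
(q <-> p) -> (p -> q) = 1/6 -> 1/6 = 1
(q -> p) <-> ((q <-> p) -> (p -> q)) = 1 <-> 1 = 1
r -> q = 1/3 -> 1/6 = 1/6
p -> (r -> q) = 2/3 -> 1/6 = 1/6
~q = ~1/6 = 0
~q -> p = 0 -> 2/3 = 1
(p -> (r -> q)) <-> (~q -> p) = 1/6 <-> 1 = 1/6
((q -> p) <-> ((q <-> p) -> (p -> q))) <-> ((p -> (r -> q)) <-> (~q -> p)) = 1 <-> 1/6 = 1/6
~(((q -> p) <-> ((q <-> p) -> (p -> q))) <-> ((p -> (r -> q)) <-> (~q -> p))) = ~1/6 = 0
(~(~~r <-> ~q) <-> (~((r <-> p) -> p) -> (r -> (p -> (r -> q))))) -> ~(((q -> p) <-> ((q <-> p) -> (p -> q))) <-> ((p -> (r -> q)) <-> (~q -> p))) = 1 -> 0 = 0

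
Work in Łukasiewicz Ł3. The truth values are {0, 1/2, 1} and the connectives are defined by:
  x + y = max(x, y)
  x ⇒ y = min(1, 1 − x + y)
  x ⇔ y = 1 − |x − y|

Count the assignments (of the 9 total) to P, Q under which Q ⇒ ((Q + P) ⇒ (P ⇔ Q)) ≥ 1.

7

P = 0, Q = 0 ↦ 1  ≥
P = 0, Q = 1/2 ↦ 1  ≥
P = 0, Q = 1 ↦ 0  <
P = 1/2, Q = 0 ↦ 1  ≥
P = 1/2, Q = 1/2 ↦ 1  ≥
P = 1/2, Q = 1 ↦ 1/2  <
P = 1, Q = 0 ↦ 1  ≥
P = 1, Q = 1/2 ↦ 1  ≥
P = 1, Q = 1 ↦ 1  ≥
So 7 of the 9 assignments meet the threshold.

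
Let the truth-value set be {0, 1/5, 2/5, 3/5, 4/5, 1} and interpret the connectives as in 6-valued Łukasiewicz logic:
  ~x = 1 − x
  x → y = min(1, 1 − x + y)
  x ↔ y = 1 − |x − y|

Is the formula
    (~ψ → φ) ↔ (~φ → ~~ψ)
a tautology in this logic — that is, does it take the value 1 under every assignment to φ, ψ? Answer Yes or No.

At φ = 1/5, ψ = 2/5, for instance:
~ψ = ~2/5 = 3/5
~ψ → φ = 3/5 → 1/5 = 3/5
~φ = ~1/5 = 4/5
~~ψ = ~3/5 = 2/5
~φ → ~~ψ = 4/5 → 2/5 = 3/5
(~ψ → φ) ↔ (~φ → ~~ψ) = 3/5 ↔ 3/5 = 1
and checking the remaining 35 assignments likewise gives ≥ 1 in every case.

Yes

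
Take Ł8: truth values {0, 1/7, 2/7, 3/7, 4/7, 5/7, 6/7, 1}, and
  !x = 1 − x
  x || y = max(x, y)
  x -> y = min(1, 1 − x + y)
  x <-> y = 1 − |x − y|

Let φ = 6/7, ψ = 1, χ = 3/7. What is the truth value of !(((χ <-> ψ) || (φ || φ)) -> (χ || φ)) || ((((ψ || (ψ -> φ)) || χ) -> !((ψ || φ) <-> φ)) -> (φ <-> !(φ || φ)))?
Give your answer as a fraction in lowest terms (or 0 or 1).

1

χ <-> ψ = 3/7 <-> 1 = 3/7
φ || φ = 6/7 || 6/7 = 6/7
(χ <-> ψ) || (φ || φ) = 3/7 || 6/7 = 6/7
χ || φ = 3/7 || 6/7 = 6/7
((χ <-> ψ) || (φ || φ)) -> (χ || φ) = 6/7 -> 6/7 = 1
!(((χ <-> ψ) || (φ || φ)) -> (χ || φ)) = !1 = 0
ψ -> φ = 1 -> 6/7 = 6/7
ψ || (ψ -> φ) = 1 || 6/7 = 1
(ψ || (ψ -> φ)) || χ = 1 || 3/7 = 1
ψ || φ = 1 || 6/7 = 1
(ψ || φ) <-> φ = 1 <-> 6/7 = 6/7
!((ψ || φ) <-> φ) = !6/7 = 1/7
((ψ || (ψ -> φ)) || χ) -> !((ψ || φ) <-> φ) = 1 -> 1/7 = 1/7
φ || φ = 6/7 || 6/7 = 6/7
!(φ || φ) = !6/7 = 1/7
φ <-> !(φ || φ) = 6/7 <-> 1/7 = 2/7
(((ψ || (ψ -> φ)) || χ) -> !((ψ || φ) <-> φ)) -> (φ <-> !(φ || φ)) = 1/7 -> 2/7 = 1
!(((χ <-> ψ) || (φ || φ)) -> (χ || φ)) || ((((ψ || (ψ -> φ)) || χ) -> !((ψ || φ) <-> φ)) -> (φ <-> !(φ || φ))) = 0 || 1 = 1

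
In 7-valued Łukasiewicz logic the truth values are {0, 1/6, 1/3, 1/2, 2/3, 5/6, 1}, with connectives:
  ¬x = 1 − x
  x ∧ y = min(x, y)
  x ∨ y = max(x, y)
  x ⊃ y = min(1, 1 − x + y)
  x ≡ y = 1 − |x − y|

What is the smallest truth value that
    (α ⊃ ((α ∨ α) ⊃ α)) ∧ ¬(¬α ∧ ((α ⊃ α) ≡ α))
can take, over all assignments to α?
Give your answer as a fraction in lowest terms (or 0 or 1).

1/2

Take α = 1/2:
α ∨ α = 1/2 ∨ 1/2 = 1/2
(α ∨ α) ⊃ α = 1/2 ⊃ 1/2 = 1
α ⊃ ((α ∨ α) ⊃ α) = 1/2 ⊃ 1 = 1
¬α = ¬1/2 = 1/2
α ⊃ α = 1/2 ⊃ 1/2 = 1
(α ⊃ α) ≡ α = 1 ≡ 1/2 = 1/2
¬α ∧ ((α ⊃ α) ≡ α) = 1/2 ∧ 1/2 = 1/2
¬(¬α ∧ ((α ⊃ α) ≡ α)) = ¬1/2 = 1/2
(α ⊃ ((α ∨ α) ⊃ α)) ∧ ¬(¬α ∧ ((α ⊃ α) ≡ α)) = 1 ∧ 1/2 = 1/2
No assignment yields a value below 1/2, so this is the minimum.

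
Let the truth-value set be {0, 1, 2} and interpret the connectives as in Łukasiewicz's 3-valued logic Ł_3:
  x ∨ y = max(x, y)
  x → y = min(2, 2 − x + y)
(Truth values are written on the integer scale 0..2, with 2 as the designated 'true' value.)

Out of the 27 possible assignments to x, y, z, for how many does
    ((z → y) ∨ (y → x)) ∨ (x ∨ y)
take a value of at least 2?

26

value 2: 26 assignments (counts)
value 1: 1 assignment
So 26 of the 27 assignments meet the threshold.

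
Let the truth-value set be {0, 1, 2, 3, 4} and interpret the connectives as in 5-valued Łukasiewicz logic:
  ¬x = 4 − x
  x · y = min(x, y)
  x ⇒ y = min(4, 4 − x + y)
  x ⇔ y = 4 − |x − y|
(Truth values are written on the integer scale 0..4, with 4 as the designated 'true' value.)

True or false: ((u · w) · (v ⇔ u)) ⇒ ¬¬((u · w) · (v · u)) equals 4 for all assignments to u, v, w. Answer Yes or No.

Counterexample: take u = 1, v = 0, w = 1.
u · w = 1 · 1 = 1
v ⇔ u = 0 ⇔ 1 = 3
(u · w) · (v ⇔ u) = 1 · 3 = 1
u · w = 1 · 1 = 1
v · u = 0 · 1 = 0
(u · w) · (v · u) = 1 · 0 = 0
¬((u · w) · (v · u)) = ¬0 = 4
¬¬((u · w) · (v · u)) = ¬4 = 0
((u · w) · (v ⇔ u)) ⇒ ¬¬((u · w) · (v · u)) = 1 ⇒ 0 = 3
This gives 3 ≠ 4.

No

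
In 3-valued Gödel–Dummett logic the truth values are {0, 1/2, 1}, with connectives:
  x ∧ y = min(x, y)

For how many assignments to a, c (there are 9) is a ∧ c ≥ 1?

a = 0, c = 0 ↦ 0  <
a = 0, c = 1/2 ↦ 0  <
a = 0, c = 1 ↦ 0  <
a = 1/2, c = 0 ↦ 0  <
a = 1/2, c = 1/2 ↦ 1/2  <
a = 1/2, c = 1 ↦ 1/2  <
a = 1, c = 0 ↦ 0  <
a = 1, c = 1/2 ↦ 1/2  <
a = 1, c = 1 ↦ 1  ≥
So 1 of the 9 assignments meets the threshold.

1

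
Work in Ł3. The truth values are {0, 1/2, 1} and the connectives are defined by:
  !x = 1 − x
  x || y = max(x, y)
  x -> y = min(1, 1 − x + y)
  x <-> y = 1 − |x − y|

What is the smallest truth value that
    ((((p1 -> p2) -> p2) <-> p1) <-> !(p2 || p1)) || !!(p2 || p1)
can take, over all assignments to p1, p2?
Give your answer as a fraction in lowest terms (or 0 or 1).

1/2

Take p1 = 1/2, p2 = 0:
p1 -> p2 = 1/2 -> 0 = 1/2
(p1 -> p2) -> p2 = 1/2 -> 0 = 1/2
((p1 -> p2) -> p2) <-> p1 = 1/2 <-> 1/2 = 1
p2 || p1 = 0 || 1/2 = 1/2
!(p2 || p1) = !1/2 = 1/2
(((p1 -> p2) -> p2) <-> p1) <-> !(p2 || p1) = 1 <-> 1/2 = 1/2
p2 || p1 = 0 || 1/2 = 1/2
!(p2 || p1) = !1/2 = 1/2
!!(p2 || p1) = !1/2 = 1/2
((((p1 -> p2) -> p2) <-> p1) <-> !(p2 || p1)) || !!(p2 || p1) = 1/2 || 1/2 = 1/2
No assignment yields a value below 1/2, so this is the minimum.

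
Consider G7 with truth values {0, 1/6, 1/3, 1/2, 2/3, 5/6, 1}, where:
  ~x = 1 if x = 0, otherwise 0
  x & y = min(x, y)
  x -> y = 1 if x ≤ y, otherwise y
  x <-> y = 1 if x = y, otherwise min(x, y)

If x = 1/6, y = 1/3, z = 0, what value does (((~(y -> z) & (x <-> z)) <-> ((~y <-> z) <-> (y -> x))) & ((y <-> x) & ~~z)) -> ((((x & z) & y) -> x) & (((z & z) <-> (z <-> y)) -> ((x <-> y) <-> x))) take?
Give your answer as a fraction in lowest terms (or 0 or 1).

y -> z = 1/3 -> 0 = 0
~(y -> z) = ~0 = 1
x <-> z = 1/6 <-> 0 = 0
~(y -> z) & (x <-> z) = 1 & 0 = 0
~y = ~1/3 = 0
~y <-> z = 0 <-> 0 = 1
y -> x = 1/3 -> 1/6 = 1/6
(~y <-> z) <-> (y -> x) = 1 <-> 1/6 = 1/6
(~(y -> z) & (x <-> z)) <-> ((~y <-> z) <-> (y -> x)) = 0 <-> 1/6 = 0
y <-> x = 1/3 <-> 1/6 = 1/6
~z = ~0 = 1
~~z = ~1 = 0
(y <-> x) & ~~z = 1/6 & 0 = 0
((~(y -> z) & (x <-> z)) <-> ((~y <-> z) <-> (y -> x))) & ((y <-> x) & ~~z) = 0 & 0 = 0
x & z = 1/6 & 0 = 0
(x & z) & y = 0 & 1/3 = 0
((x & z) & y) -> x = 0 -> 1/6 = 1
z & z = 0 & 0 = 0
z <-> y = 0 <-> 1/3 = 0
(z & z) <-> (z <-> y) = 0 <-> 0 = 1
x <-> y = 1/6 <-> 1/3 = 1/6
(x <-> y) <-> x = 1/6 <-> 1/6 = 1
((z & z) <-> (z <-> y)) -> ((x <-> y) <-> x) = 1 -> 1 = 1
(((x & z) & y) -> x) & (((z & z) <-> (z <-> y)) -> ((x <-> y) <-> x)) = 1 & 1 = 1
(((~(y -> z) & (x <-> z)) <-> ((~y <-> z) <-> (y -> x))) & ((y <-> x) & ~~z)) -> ((((x & z) & y) -> x) & (((z & z) <-> (z <-> y)) -> ((x <-> y) <-> x))) = 0 -> 1 = 1

1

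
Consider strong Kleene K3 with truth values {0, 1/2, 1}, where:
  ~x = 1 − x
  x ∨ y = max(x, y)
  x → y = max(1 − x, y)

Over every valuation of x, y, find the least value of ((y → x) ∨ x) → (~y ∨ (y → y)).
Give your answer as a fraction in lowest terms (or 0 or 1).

Take x = 0, y = 1/2:
y → x = 1/2 → 0 = 1/2
(y → x) ∨ x = 1/2 ∨ 0 = 1/2
~y = ~1/2 = 1/2
y → y = 1/2 → 1/2 = 1/2
~y ∨ (y → y) = 1/2 ∨ 1/2 = 1/2
((y → x) ∨ x) → (~y ∨ (y → y)) = 1/2 → 1/2 = 1/2
No assignment yields a value below 1/2, so this is the minimum.

1/2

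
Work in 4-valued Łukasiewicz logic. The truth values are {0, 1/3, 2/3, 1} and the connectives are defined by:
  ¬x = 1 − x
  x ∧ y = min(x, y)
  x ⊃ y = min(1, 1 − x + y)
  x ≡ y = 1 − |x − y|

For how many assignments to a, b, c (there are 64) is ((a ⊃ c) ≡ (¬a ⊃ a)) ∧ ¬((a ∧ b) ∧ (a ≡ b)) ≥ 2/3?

26

value 1: 4 assignments (counts)
value 2/3: 22 assignments (counts)
value 1/3: 15 assignments
value 0: 23 assignments
So 26 of the 64 assignments meet the threshold.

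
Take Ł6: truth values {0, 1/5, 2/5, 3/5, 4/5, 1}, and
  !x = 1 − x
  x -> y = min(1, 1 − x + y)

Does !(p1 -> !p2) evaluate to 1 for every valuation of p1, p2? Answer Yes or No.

No

Counterexample: take p1 = 0, p2 = 0.
!p2 = !0 = 1
p1 -> !p2 = 0 -> 1 = 1
!(p1 -> !p2) = !1 = 0
This gives 0 ≠ 1.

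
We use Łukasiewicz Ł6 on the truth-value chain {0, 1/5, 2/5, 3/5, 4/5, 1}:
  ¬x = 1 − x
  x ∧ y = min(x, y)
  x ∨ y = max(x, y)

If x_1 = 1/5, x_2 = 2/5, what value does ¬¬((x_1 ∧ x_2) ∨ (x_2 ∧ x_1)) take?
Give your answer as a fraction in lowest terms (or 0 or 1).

1/5

x_1 ∧ x_2 = 1/5 ∧ 2/5 = 1/5
x_2 ∧ x_1 = 2/5 ∧ 1/5 = 1/5
(x_1 ∧ x_2) ∨ (x_2 ∧ x_1) = 1/5 ∨ 1/5 = 1/5
¬((x_1 ∧ x_2) ∨ (x_2 ∧ x_1)) = ¬1/5 = 4/5
¬¬((x_1 ∧ x_2) ∨ (x_2 ∧ x_1)) = ¬4/5 = 1/5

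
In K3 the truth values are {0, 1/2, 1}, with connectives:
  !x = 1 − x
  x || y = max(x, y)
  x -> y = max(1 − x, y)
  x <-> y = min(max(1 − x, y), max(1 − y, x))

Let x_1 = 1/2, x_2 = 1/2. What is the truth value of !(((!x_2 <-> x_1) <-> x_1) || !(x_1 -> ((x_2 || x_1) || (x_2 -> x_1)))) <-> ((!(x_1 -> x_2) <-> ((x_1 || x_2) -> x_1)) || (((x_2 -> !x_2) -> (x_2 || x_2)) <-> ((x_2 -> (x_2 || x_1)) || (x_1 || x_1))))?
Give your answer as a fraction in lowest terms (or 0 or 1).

!x_2 = !1/2 = 1/2
!x_2 <-> x_1 = 1/2 <-> 1/2 = 1/2
(!x_2 <-> x_1) <-> x_1 = 1/2 <-> 1/2 = 1/2
x_2 || x_1 = 1/2 || 1/2 = 1/2
x_2 -> x_1 = 1/2 -> 1/2 = 1/2
(x_2 || x_1) || (x_2 -> x_1) = 1/2 || 1/2 = 1/2
x_1 -> ((x_2 || x_1) || (x_2 -> x_1)) = 1/2 -> 1/2 = 1/2
!(x_1 -> ((x_2 || x_1) || (x_2 -> x_1))) = !1/2 = 1/2
((!x_2 <-> x_1) <-> x_1) || !(x_1 -> ((x_2 || x_1) || (x_2 -> x_1))) = 1/2 || 1/2 = 1/2
!(((!x_2 <-> x_1) <-> x_1) || !(x_1 -> ((x_2 || x_1) || (x_2 -> x_1)))) = !1/2 = 1/2
x_1 -> x_2 = 1/2 -> 1/2 = 1/2
!(x_1 -> x_2) = !1/2 = 1/2
x_1 || x_2 = 1/2 || 1/2 = 1/2
(x_1 || x_2) -> x_1 = 1/2 -> 1/2 = 1/2
!(x_1 -> x_2) <-> ((x_1 || x_2) -> x_1) = 1/2 <-> 1/2 = 1/2
!x_2 = !1/2 = 1/2
x_2 -> !x_2 = 1/2 -> 1/2 = 1/2
x_2 || x_2 = 1/2 || 1/2 = 1/2
(x_2 -> !x_2) -> (x_2 || x_2) = 1/2 -> 1/2 = 1/2
x_2 || x_1 = 1/2 || 1/2 = 1/2
x_2 -> (x_2 || x_1) = 1/2 -> 1/2 = 1/2
x_1 || x_1 = 1/2 || 1/2 = 1/2
(x_2 -> (x_2 || x_1)) || (x_1 || x_1) = 1/2 || 1/2 = 1/2
((x_2 -> !x_2) -> (x_2 || x_2)) <-> ((x_2 -> (x_2 || x_1)) || (x_1 || x_1)) = 1/2 <-> 1/2 = 1/2
(!(x_1 -> x_2) <-> ((x_1 || x_2) -> x_1)) || (((x_2 -> !x_2) -> (x_2 || x_2)) <-> ((x_2 -> (x_2 || x_1)) || (x_1 || x_1))) = 1/2 || 1/2 = 1/2
!(((!x_2 <-> x_1) <-> x_1) || !(x_1 -> ((x_2 || x_1) || (x_2 -> x_1)))) <-> ((!(x_1 -> x_2) <-> ((x_1 || x_2) -> x_1)) || (((x_2 -> !x_2) -> (x_2 || x_2)) <-> ((x_2 -> (x_2 || x_1)) || (x_1 || x_1)))) = 1/2 <-> 1/2 = 1/2

1/2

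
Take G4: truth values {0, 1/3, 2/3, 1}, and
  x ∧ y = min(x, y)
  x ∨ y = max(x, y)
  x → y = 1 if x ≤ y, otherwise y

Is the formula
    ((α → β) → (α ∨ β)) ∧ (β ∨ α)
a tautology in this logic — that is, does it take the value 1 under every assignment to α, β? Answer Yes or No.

Counterexample: take α = 0, β = 0.
α → β = 0 → 0 = 1
α ∨ β = 0 ∨ 0 = 0
(α → β) → (α ∨ β) = 1 → 0 = 0
β ∨ α = 0 ∨ 0 = 0
((α → β) → (α ∨ β)) ∧ (β ∨ α) = 0 ∧ 0 = 0
This gives 0 ≠ 1.

No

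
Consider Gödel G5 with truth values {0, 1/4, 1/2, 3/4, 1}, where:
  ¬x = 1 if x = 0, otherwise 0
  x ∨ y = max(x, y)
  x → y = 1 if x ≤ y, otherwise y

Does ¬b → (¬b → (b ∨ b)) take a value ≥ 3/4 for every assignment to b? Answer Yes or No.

Counterexample: take b = 0.
¬b = ¬0 = 1
¬b = ¬0 = 1
b ∨ b = 0 ∨ 0 = 0
¬b → (b ∨ b) = 1 → 0 = 0
¬b → (¬b → (b ∨ b)) = 1 → 0 = 0
This gives 0, which is below 3/4.

No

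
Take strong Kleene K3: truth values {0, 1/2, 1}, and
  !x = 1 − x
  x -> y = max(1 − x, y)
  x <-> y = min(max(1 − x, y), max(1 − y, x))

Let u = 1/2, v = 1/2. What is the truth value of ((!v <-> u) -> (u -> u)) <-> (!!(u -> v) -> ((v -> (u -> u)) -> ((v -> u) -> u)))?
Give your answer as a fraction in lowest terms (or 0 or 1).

!v = !1/2 = 1/2
!v <-> u = 1/2 <-> 1/2 = 1/2
u -> u = 1/2 -> 1/2 = 1/2
(!v <-> u) -> (u -> u) = 1/2 -> 1/2 = 1/2
u -> v = 1/2 -> 1/2 = 1/2
!(u -> v) = !1/2 = 1/2
!!(u -> v) = !1/2 = 1/2
u -> u = 1/2 -> 1/2 = 1/2
v -> (u -> u) = 1/2 -> 1/2 = 1/2
v -> u = 1/2 -> 1/2 = 1/2
(v -> u) -> u = 1/2 -> 1/2 = 1/2
(v -> (u -> u)) -> ((v -> u) -> u) = 1/2 -> 1/2 = 1/2
!!(u -> v) -> ((v -> (u -> u)) -> ((v -> u) -> u)) = 1/2 -> 1/2 = 1/2
((!v <-> u) -> (u -> u)) <-> (!!(u -> v) -> ((v -> (u -> u)) -> ((v -> u) -> u))) = 1/2 <-> 1/2 = 1/2

1/2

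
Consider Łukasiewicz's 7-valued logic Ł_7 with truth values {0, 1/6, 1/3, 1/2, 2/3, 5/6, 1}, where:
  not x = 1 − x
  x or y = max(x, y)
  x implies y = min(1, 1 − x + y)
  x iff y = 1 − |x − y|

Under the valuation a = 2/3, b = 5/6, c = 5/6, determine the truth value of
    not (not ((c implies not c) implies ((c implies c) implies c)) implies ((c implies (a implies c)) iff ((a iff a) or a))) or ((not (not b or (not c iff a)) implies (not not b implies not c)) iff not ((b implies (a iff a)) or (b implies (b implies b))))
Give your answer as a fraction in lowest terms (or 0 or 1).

1/6

not c = not 5/6 = 1/6
c implies not c = 5/6 implies 1/6 = 1/3
c implies c = 5/6 implies 5/6 = 1
(c implies c) implies c = 1 implies 5/6 = 5/6
(c implies not c) implies ((c implies c) implies c) = 1/3 implies 5/6 = 1
not ((c implies not c) implies ((c implies c) implies c)) = not 1 = 0
a implies c = 2/3 implies 5/6 = 1
c implies (a implies c) = 5/6 implies 1 = 1
a iff a = 2/3 iff 2/3 = 1
(a iff a) or a = 1 or 2/3 = 1
(c implies (a implies c)) iff ((a iff a) or a) = 1 iff 1 = 1
not ((c implies not c) implies ((c implies c) implies c)) implies ((c implies (a implies c)) iff ((a iff a) or a)) = 0 implies 1 = 1
not (not ((c implies not c) implies ((c implies c) implies c)) implies ((c implies (a implies c)) iff ((a iff a) or a))) = not 1 = 0
not b = not 5/6 = 1/6
not c = not 5/6 = 1/6
not c iff a = 1/6 iff 2/3 = 1/2
not b or (not c iff a) = 1/6 or 1/2 = 1/2
not (not b or (not c iff a)) = not 1/2 = 1/2
not b = not 5/6 = 1/6
not not b = not 1/6 = 5/6
not c = not 5/6 = 1/6
not not b implies not c = 5/6 implies 1/6 = 1/3
not (not b or (not c iff a)) implies (not not b implies not c) = 1/2 implies 1/3 = 5/6
a iff a = 2/3 iff 2/3 = 1
b implies (a iff a) = 5/6 implies 1 = 1
b implies b = 5/6 implies 5/6 = 1
b implies (b implies b) = 5/6 implies 1 = 1
(b implies (a iff a)) or (b implies (b implies b)) = 1 or 1 = 1
not ((b implies (a iff a)) or (b implies (b implies b))) = not 1 = 0
(not (not b or (not c iff a)) implies (not not b implies not c)) iff not ((b implies (a iff a)) or (b implies (b implies b))) = 5/6 iff 0 = 1/6
not (not ((c implies not c) implies ((c implies c) implies c)) implies ((c implies (a implies c)) iff ((a iff a) or a))) or ((not (not b or (not c iff a)) implies (not not b implies not c)) iff not ((b implies (a iff a)) or (b implies (b implies b)))) = 0 or 1/6 = 1/6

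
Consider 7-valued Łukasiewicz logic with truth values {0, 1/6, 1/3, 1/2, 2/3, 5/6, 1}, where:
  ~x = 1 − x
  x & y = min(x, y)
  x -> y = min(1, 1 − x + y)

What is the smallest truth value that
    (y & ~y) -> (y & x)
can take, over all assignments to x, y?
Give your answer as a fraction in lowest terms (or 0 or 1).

1/2

Take x = 0, y = 1/2:
~y = ~1/2 = 1/2
y & ~y = 1/2 & 1/2 = 1/2
y & x = 1/2 & 0 = 0
(y & ~y) -> (y & x) = 1/2 -> 0 = 1/2
No assignment yields a value below 1/2, so this is the minimum.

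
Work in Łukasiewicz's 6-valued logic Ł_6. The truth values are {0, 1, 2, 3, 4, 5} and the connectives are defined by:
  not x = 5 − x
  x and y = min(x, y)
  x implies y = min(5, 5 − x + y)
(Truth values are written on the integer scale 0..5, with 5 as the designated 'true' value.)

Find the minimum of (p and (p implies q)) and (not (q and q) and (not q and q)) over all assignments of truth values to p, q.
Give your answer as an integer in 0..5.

0

Take p = 0, q = 0:
p implies q = 0 implies 0 = 5
p and (p implies q) = 0 and 5 = 0
q and q = 0 and 0 = 0
not (q and q) = not 0 = 5
not q = not 0 = 5
not q and q = 5 and 0 = 0
not (q and q) and (not q and q) = 5 and 0 = 0
(p and (p implies q)) and (not (q and q) and (not q and q)) = 0 and 0 = 0
No assignment yields a value below 0, so this is the minimum.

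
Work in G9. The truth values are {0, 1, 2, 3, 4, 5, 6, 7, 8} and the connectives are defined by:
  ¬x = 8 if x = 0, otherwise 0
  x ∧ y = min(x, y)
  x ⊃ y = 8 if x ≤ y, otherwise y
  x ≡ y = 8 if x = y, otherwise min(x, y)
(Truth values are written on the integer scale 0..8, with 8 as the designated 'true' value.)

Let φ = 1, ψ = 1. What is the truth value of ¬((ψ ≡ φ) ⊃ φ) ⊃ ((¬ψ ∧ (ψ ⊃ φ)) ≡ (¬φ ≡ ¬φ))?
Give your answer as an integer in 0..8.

8

ψ ≡ φ = 1 ≡ 1 = 8
(ψ ≡ φ) ⊃ φ = 8 ⊃ 1 = 1
¬((ψ ≡ φ) ⊃ φ) = ¬1 = 0
¬ψ = ¬1 = 0
ψ ⊃ φ = 1 ⊃ 1 = 8
¬ψ ∧ (ψ ⊃ φ) = 0 ∧ 8 = 0
¬φ = ¬1 = 0
¬φ = ¬1 = 0
¬φ ≡ ¬φ = 0 ≡ 0 = 8
(¬ψ ∧ (ψ ⊃ φ)) ≡ (¬φ ≡ ¬φ) = 0 ≡ 8 = 0
¬((ψ ≡ φ) ⊃ φ) ⊃ ((¬ψ ∧ (ψ ⊃ φ)) ≡ (¬φ ≡ ¬φ)) = 0 ⊃ 0 = 8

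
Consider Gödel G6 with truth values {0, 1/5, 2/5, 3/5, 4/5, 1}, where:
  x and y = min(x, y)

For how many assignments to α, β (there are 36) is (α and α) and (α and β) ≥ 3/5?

value 1: 1 assignment (counts)
value 4/5: 3 assignments (counts)
value 3/5: 5 assignments (counts)
value 2/5: 7 assignments
value 1/5: 9 assignments
value 0: 11 assignments
So 9 of the 36 assignments meet the threshold.

9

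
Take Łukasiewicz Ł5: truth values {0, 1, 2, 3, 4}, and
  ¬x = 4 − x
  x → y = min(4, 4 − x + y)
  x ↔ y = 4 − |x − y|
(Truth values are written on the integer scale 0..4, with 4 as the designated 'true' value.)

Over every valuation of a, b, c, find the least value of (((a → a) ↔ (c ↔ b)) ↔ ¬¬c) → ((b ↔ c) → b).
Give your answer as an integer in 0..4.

Take a = 0, b = 0, c = 2:
a → a = 0 → 0 = 4
c ↔ b = 2 ↔ 0 = 2
(a → a) ↔ (c ↔ b) = 4 ↔ 2 = 2
¬c = ¬2 = 2
¬¬c = ¬2 = 2
((a → a) ↔ (c ↔ b)) ↔ ¬¬c = 2 ↔ 2 = 4
b ↔ c = 0 ↔ 2 = 2
(b ↔ c) → b = 2 → 0 = 2
(((a → a) ↔ (c ↔ b)) ↔ ¬¬c) → ((b ↔ c) → b) = 4 → 2 = 2
No assignment yields a value below 2, so this is the minimum.

2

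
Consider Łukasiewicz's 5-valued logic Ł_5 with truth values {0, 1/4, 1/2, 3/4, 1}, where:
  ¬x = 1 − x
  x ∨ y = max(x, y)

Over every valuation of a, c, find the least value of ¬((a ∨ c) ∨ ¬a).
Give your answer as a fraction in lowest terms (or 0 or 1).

Take a = 0, c = 0:
a ∨ c = 0 ∨ 0 = 0
¬a = ¬0 = 1
(a ∨ c) ∨ ¬a = 0 ∨ 1 = 1
¬((a ∨ c) ∨ ¬a) = ¬1 = 0
No assignment yields a value below 0, so this is the minimum.

0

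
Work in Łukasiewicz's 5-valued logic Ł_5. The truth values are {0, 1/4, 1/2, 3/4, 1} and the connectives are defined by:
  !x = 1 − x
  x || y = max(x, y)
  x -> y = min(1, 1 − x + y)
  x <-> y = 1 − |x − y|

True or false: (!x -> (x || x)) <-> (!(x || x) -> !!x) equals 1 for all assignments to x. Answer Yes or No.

x = 0 ↦ 1
x = 1/4 ↦ 1
x = 1/2 ↦ 1
x = 3/4 ↦ 1
x = 1 ↦ 1
Every assignment gives a value ≥ 1.

Yes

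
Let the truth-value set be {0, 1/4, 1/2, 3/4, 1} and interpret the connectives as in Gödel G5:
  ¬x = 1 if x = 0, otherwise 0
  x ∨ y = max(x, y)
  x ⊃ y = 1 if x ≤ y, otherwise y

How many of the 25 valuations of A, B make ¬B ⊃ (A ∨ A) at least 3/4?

value 1: 21 assignments (counts)
value 3/4: 1 assignment (counts)
value 1/2: 1 assignment
value 1/4: 1 assignment
value 0: 1 assignment
So 22 of the 25 assignments meet the threshold.

22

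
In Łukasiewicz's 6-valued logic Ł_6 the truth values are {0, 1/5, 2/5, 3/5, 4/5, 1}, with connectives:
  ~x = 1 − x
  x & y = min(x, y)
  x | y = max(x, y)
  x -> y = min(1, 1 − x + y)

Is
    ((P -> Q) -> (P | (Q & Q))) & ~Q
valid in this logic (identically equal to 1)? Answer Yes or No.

No

Counterexample: take P = 0, Q = 0.
P -> Q = 0 -> 0 = 1
Q & Q = 0 & 0 = 0
P | (Q & Q) = 0 | 0 = 0
(P -> Q) -> (P | (Q & Q)) = 1 -> 0 = 0
~Q = ~0 = 1
((P -> Q) -> (P | (Q & Q))) & ~Q = 0 & 1 = 0
This gives 0 ≠ 1.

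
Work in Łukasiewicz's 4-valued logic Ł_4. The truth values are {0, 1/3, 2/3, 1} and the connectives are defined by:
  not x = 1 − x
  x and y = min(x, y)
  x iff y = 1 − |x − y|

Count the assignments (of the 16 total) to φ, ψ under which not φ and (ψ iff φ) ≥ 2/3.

φ = 0, ψ = 0 ↦ 1  ≥
φ = 0, ψ = 1/3 ↦ 2/3  ≥
φ = 0, ψ = 2/3 ↦ 1/3  <
φ = 0, ψ = 1 ↦ 0  <
φ = 1/3, ψ = 0 ↦ 2/3  ≥
φ = 1/3, ψ = 1/3 ↦ 2/3  ≥
φ = 1/3, ψ = 2/3 ↦ 2/3  ≥
φ = 1/3, ψ = 1 ↦ 1/3  <
φ = 2/3, ψ = 0 ↦ 1/3  <
φ = 2/3, ψ = 1/3 ↦ 1/3  <
φ = 2/3, ψ = 2/3 ↦ 1/3  <
φ = 2/3, ψ = 1 ↦ 1/3  <
φ = 1, ψ = 0 ↦ 0  <
φ = 1, ψ = 1/3 ↦ 0  <
φ = 1, ψ = 2/3 ↦ 0  <
φ = 1, ψ = 1 ↦ 0  <
So 5 of the 16 assignments meet the threshold.

5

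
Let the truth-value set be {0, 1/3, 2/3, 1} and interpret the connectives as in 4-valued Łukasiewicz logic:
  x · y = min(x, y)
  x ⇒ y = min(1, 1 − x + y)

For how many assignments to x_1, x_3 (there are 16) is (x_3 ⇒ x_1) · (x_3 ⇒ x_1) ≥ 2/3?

x_1 = 0, x_3 = 0 ↦ 1  ≥
x_1 = 0, x_3 = 1/3 ↦ 2/3  ≥
x_1 = 0, x_3 = 2/3 ↦ 1/3  <
x_1 = 0, x_3 = 1 ↦ 0  <
x_1 = 1/3, x_3 = 0 ↦ 1  ≥
x_1 = 1/3, x_3 = 1/3 ↦ 1  ≥
x_1 = 1/3, x_3 = 2/3 ↦ 2/3  ≥
x_1 = 1/3, x_3 = 1 ↦ 1/3  <
x_1 = 2/3, x_3 = 0 ↦ 1  ≥
x_1 = 2/3, x_3 = 1/3 ↦ 1  ≥
x_1 = 2/3, x_3 = 2/3 ↦ 1  ≥
x_1 = 2/3, x_3 = 1 ↦ 2/3  ≥
x_1 = 1, x_3 = 0 ↦ 1  ≥
x_1 = 1, x_3 = 1/3 ↦ 1  ≥
x_1 = 1, x_3 = 2/3 ↦ 1  ≥
x_1 = 1, x_3 = 1 ↦ 1  ≥
So 13 of the 16 assignments meet the threshold.

13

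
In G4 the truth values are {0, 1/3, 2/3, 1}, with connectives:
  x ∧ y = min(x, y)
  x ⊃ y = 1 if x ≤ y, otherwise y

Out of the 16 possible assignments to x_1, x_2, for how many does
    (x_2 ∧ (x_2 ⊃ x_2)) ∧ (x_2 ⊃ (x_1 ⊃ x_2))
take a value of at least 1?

4

x_1 = 0, x_2 = 0 ↦ 0  <
x_1 = 0, x_2 = 1/3 ↦ 1/3  <
x_1 = 0, x_2 = 2/3 ↦ 2/3  <
x_1 = 0, x_2 = 1 ↦ 1  ≥
x_1 = 1/3, x_2 = 0 ↦ 0  <
x_1 = 1/3, x_2 = 1/3 ↦ 1/3  <
x_1 = 1/3, x_2 = 2/3 ↦ 2/3  <
x_1 = 1/3, x_2 = 1 ↦ 1  ≥
x_1 = 2/3, x_2 = 0 ↦ 0  <
x_1 = 2/3, x_2 = 1/3 ↦ 1/3  <
x_1 = 2/3, x_2 = 2/3 ↦ 2/3  <
x_1 = 2/3, x_2 = 1 ↦ 1  ≥
x_1 = 1, x_2 = 0 ↦ 0  <
x_1 = 1, x_2 = 1/3 ↦ 1/3  <
x_1 = 1, x_2 = 2/3 ↦ 2/3  <
x_1 = 1, x_2 = 1 ↦ 1  ≥
So 4 of the 16 assignments meet the threshold.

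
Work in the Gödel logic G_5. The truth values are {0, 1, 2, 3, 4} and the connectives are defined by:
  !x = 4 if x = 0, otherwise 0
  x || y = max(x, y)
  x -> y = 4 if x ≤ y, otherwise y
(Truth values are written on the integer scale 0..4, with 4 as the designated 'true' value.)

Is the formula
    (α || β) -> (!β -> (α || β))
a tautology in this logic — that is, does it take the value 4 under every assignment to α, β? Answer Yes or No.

At α = 4, β = 1, for instance:
α || β = 4 || 1 = 4
!β = !1 = 0
!β -> (α || β) = 0 -> 4 = 4
(α || β) -> (!β -> (α || β)) = 4 -> 4 = 4
and checking the remaining 24 assignments likewise gives ≥ 4 in every case.

Yes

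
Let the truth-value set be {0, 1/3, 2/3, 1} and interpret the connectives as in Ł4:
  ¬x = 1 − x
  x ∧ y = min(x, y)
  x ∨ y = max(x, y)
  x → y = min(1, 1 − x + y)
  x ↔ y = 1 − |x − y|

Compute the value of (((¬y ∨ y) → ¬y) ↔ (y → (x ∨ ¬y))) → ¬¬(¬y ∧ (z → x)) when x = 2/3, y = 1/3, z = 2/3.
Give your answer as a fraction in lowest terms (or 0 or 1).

¬y = ¬1/3 = 2/3
¬y ∨ y = 2/3 ∨ 1/3 = 2/3
¬y = ¬1/3 = 2/3
(¬y ∨ y) → ¬y = 2/3 → 2/3 = 1
¬y = ¬1/3 = 2/3
x ∨ ¬y = 2/3 ∨ 2/3 = 2/3
y → (x ∨ ¬y) = 1/3 → 2/3 = 1
((¬y ∨ y) → ¬y) ↔ (y → (x ∨ ¬y)) = 1 ↔ 1 = 1
¬y = ¬1/3 = 2/3
z → x = 2/3 → 2/3 = 1
¬y ∧ (z → x) = 2/3 ∧ 1 = 2/3
¬(¬y ∧ (z → x)) = ¬2/3 = 1/3
¬¬(¬y ∧ (z → x)) = ¬1/3 = 2/3
(((¬y ∨ y) → ¬y) ↔ (y → (x ∨ ¬y))) → ¬¬(¬y ∧ (z → x)) = 1 → 2/3 = 2/3

2/3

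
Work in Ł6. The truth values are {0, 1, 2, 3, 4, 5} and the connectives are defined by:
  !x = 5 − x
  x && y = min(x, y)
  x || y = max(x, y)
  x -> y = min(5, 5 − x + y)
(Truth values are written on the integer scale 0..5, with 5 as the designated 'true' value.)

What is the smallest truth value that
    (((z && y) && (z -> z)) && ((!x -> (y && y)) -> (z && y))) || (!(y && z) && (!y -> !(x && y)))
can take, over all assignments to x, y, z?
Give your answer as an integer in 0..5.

3

Take x = 0, y = 2, z = 2:
z && y = 2 && 2 = 2
z -> z = 2 -> 2 = 5
(z && y) && (z -> z) = 2 && 5 = 2
!x = !0 = 5
y && y = 2 && 2 = 2
!x -> (y && y) = 5 -> 2 = 2
z && y = 2 && 2 = 2
(!x -> (y && y)) -> (z && y) = 2 -> 2 = 5
((z && y) && (z -> z)) && ((!x -> (y && y)) -> (z && y)) = 2 && 5 = 2
y && z = 2 && 2 = 2
!(y && z) = !2 = 3
!y = !2 = 3
x && y = 0 && 2 = 0
!(x && y) = !0 = 5
!y -> !(x && y) = 3 -> 5 = 5
!(y && z) && (!y -> !(x && y)) = 3 && 5 = 3
(((z && y) && (z -> z)) && ((!x -> (y && y)) -> (z && y))) || (!(y && z) && (!y -> !(x && y))) = 2 || 3 = 3
No assignment yields a value below 3, so this is the minimum.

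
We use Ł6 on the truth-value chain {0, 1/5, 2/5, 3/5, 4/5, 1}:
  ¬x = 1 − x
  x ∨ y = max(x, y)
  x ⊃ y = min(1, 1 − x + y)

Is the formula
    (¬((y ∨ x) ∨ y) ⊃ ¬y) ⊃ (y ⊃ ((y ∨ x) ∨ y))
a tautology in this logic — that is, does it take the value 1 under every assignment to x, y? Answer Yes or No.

At x = 0, y = 3/5, for instance:
y ∨ x = 3/5 ∨ 0 = 3/5
(y ∨ x) ∨ y = 3/5 ∨ 3/5 = 3/5
¬((y ∨ x) ∨ y) = ¬3/5 = 2/5
¬y = ¬3/5 = 2/5
¬((y ∨ x) ∨ y) ⊃ ¬y = 2/5 ⊃ 2/5 = 1
y ⊃ ((y ∨ x) ∨ y) = 3/5 ⊃ 3/5 = 1
(¬((y ∨ x) ∨ y) ⊃ ¬y) ⊃ (y ⊃ ((y ∨ x) ∨ y)) = 1 ⊃ 1 = 1
and checking the remaining 35 assignments likewise gives ≥ 1 in every case.

Yes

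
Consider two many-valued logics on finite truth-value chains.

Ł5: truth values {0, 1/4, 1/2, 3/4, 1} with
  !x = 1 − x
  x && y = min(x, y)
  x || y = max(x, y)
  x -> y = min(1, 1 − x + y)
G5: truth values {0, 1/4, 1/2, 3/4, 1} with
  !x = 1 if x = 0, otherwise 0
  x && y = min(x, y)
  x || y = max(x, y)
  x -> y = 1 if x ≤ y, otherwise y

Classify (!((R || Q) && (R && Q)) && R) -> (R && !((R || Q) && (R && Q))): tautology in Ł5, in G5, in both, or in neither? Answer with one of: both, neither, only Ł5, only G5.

both

In Ł5: every assignment gives 1 — tautology.
In G5: every assignment gives 1 — tautology.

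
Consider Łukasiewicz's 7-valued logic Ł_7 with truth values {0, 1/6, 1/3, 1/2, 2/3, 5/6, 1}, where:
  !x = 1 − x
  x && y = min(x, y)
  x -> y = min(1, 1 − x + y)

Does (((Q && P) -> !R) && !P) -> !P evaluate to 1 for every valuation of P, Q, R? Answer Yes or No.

Yes

At P = 0, Q = 1, R = 1/3, for instance:
Q && P = 1 && 0 = 0
!R = !1/3 = 2/3
(Q && P) -> !R = 0 -> 2/3 = 1
!P = !0 = 1
((Q && P) -> !R) && !P = 1 && 1 = 1
(((Q && P) -> !R) && !P) -> !P = 1 -> 1 = 1
and checking the remaining 342 assignments likewise gives ≥ 1 in every case.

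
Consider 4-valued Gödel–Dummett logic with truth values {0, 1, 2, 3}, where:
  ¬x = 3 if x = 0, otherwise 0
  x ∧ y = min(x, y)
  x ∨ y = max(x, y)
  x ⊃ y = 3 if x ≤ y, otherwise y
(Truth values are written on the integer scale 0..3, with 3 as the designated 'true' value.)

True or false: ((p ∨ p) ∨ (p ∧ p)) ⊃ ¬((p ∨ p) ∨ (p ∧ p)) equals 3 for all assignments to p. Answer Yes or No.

Counterexample: take p = 1.
p ∨ p = 1 ∨ 1 = 1
p ∧ p = 1 ∧ 1 = 1
(p ∨ p) ∨ (p ∧ p) = 1 ∨ 1 = 1
p ∨ p = 1 ∨ 1 = 1
p ∧ p = 1 ∧ 1 = 1
(p ∨ p) ∨ (p ∧ p) = 1 ∨ 1 = 1
¬((p ∨ p) ∨ (p ∧ p)) = ¬1 = 0
((p ∨ p) ∨ (p ∧ p)) ⊃ ¬((p ∨ p) ∨ (p ∧ p)) = 1 ⊃ 0 = 0
This gives 0 ≠ 3.

No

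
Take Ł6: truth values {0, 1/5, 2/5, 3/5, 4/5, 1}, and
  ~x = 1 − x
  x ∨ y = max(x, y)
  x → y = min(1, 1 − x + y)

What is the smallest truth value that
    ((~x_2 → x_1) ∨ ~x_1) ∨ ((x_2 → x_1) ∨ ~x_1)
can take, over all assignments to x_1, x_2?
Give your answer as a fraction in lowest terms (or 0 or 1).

4/5

Take x_1 = 1/5, x_2 = 2/5:
~x_2 = ~2/5 = 3/5
~x_2 → x_1 = 3/5 → 1/5 = 3/5
~x_1 = ~1/5 = 4/5
(~x_2 → x_1) ∨ ~x_1 = 3/5 ∨ 4/5 = 4/5
x_2 → x_1 = 2/5 → 1/5 = 4/5
~x_1 = ~1/5 = 4/5
(x_2 → x_1) ∨ ~x_1 = 4/5 ∨ 4/5 = 4/5
((~x_2 → x_1) ∨ ~x_1) ∨ ((x_2 → x_1) ∨ ~x_1) = 4/5 ∨ 4/5 = 4/5
No assignment yields a value below 4/5, so this is the minimum.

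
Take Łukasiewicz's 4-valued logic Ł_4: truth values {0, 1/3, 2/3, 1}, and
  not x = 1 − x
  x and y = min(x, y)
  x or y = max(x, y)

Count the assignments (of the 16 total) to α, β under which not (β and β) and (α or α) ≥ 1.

1

α = 0, β = 0 ↦ 0  <
α = 0, β = 1/3 ↦ 0  <
α = 0, β = 2/3 ↦ 0  <
α = 0, β = 1 ↦ 0  <
α = 1/3, β = 0 ↦ 1/3  <
α = 1/3, β = 1/3 ↦ 1/3  <
α = 1/3, β = 2/3 ↦ 1/3  <
α = 1/3, β = 1 ↦ 0  <
α = 2/3, β = 0 ↦ 2/3  <
α = 2/3, β = 1/3 ↦ 2/3  <
α = 2/3, β = 2/3 ↦ 1/3  <
α = 2/3, β = 1 ↦ 0  <
α = 1, β = 0 ↦ 1  ≥
α = 1, β = 1/3 ↦ 2/3  <
α = 1, β = 2/3 ↦ 1/3  <
α = 1, β = 1 ↦ 0  <
So 1 of the 16 assignments meets the threshold.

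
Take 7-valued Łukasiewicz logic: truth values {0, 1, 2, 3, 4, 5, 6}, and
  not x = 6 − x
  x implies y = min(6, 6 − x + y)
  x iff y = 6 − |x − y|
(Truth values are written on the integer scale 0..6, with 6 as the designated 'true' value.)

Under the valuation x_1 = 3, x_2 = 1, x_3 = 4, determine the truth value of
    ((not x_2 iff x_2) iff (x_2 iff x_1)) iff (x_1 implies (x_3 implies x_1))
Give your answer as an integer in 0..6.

4

not x_2 = not 1 = 5
not x_2 iff x_2 = 5 iff 1 = 2
x_2 iff x_1 = 1 iff 3 = 4
(not x_2 iff x_2) iff (x_2 iff x_1) = 2 iff 4 = 4
x_3 implies x_1 = 4 implies 3 = 5
x_1 implies (x_3 implies x_1) = 3 implies 5 = 6
((not x_2 iff x_2) iff (x_2 iff x_1)) iff (x_1 implies (x_3 implies x_1)) = 4 iff 6 = 4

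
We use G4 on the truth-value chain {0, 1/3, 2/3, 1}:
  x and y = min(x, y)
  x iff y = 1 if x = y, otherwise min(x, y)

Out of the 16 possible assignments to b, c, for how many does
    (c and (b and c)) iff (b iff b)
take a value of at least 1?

b = 0, c = 0 ↦ 0  <
b = 0, c = 1/3 ↦ 0  <
b = 0, c = 2/3 ↦ 0  <
b = 0, c = 1 ↦ 0  <
b = 1/3, c = 0 ↦ 0  <
b = 1/3, c = 1/3 ↦ 1/3  <
b = 1/3, c = 2/3 ↦ 1/3  <
b = 1/3, c = 1 ↦ 1/3  <
b = 2/3, c = 0 ↦ 0  <
b = 2/3, c = 1/3 ↦ 1/3  <
b = 2/3, c = 2/3 ↦ 2/3  <
b = 2/3, c = 1 ↦ 2/3  <
b = 1, c = 0 ↦ 0  <
b = 1, c = 1/3 ↦ 1/3  <
b = 1, c = 2/3 ↦ 2/3  <
b = 1, c = 1 ↦ 1  ≥
So 1 of the 16 assignments meets the threshold.

1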